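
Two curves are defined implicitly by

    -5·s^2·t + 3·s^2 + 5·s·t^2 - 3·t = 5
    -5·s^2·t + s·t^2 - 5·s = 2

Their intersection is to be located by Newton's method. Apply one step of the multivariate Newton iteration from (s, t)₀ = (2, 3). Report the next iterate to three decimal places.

At (2, 3): F = (28.000, -54.000).
Jacobian J = [[-10·s·t + 6·s + 5·t^2, -5·s^2 + 10·s·t - 3], [-10·s·t + t^2 - 5, -5·s^2 + 2·s·t]].
At the point, J = [[-3.000, 37.000], [-56.000, -8.000]] (det J = 2096.000).
Solving J·Δ = −F gives Δ = (-0.846, -0.825).
Then the next iterate is (s, t)₁ = (1.154, 2.175).

(1.154, 2.175)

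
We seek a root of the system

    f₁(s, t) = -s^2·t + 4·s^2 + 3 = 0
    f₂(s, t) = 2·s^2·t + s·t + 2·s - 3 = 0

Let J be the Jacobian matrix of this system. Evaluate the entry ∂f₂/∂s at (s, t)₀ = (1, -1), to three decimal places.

-3.000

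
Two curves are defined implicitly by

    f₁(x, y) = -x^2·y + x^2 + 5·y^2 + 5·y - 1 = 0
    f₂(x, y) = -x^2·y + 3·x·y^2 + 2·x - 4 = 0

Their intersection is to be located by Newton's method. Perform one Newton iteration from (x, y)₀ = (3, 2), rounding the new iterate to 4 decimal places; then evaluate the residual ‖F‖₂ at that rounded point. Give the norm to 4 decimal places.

8.8849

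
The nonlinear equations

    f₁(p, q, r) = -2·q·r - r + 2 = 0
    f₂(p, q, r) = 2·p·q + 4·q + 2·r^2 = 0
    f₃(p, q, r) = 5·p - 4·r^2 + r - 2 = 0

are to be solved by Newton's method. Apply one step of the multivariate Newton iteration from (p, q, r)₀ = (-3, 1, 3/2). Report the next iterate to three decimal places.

(-0.578, 1.293, 0.374)

At (-3, 1, 3/2): F = (-2.500, 2.500, -24.500).
Jacobian J = [[0, -2·r, -2·q - 1], [2·q, 2·p + 4, 4·r], [5, 0, -8·r + 1]].
At the point, J = [[0.000, -3.000, -3.000], [2.000, -2.000, 6.000], [5.000, 0.000, -11.000]] (det J = -186.000).
Solving J·Δ = −F gives Δ = (2.422, 0.293, -1.126).
Then the next iterate is (p, q, r)₁ = (-0.578, 1.293, 0.374).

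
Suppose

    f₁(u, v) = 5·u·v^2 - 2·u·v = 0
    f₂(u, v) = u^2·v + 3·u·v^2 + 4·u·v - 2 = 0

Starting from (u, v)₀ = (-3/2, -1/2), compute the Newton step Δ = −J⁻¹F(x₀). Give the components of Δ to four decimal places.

At (-3/2, -1/2): F = (-3.3750, -1.2500).
Jacobian J = [[5·v^2 - 2·v, 10·u·v - 2·u], [2·u·v + 3·v^2 + 4·v, u^2 + 6·u·v + 4·u]].
At the point, J = [[2.2500, 10.5000], [0.2500, 0.7500]] (det J = -0.9375).
Solving J·Δ = −F gives Δ = (11.3000, -2.1000).

(11.3000, -2.1000)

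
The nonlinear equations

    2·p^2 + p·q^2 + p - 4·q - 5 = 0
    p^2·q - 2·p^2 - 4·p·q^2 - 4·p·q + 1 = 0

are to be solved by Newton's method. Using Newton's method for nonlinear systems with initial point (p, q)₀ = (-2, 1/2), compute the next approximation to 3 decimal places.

At (-2, 1/2): F = (-1.500, 1.000).
Jacobian J = [[4·p + q^2 + 1, 2·p·q - 4], [2·p·q - 4·p - 4·q^2 - 4·q, p^2 - 8·p·q - 4·p]].
At the point, J = [[-6.750, -6.000], [3.000, 20.000]] (det J = -117.000).
Solving J·Δ = −F gives Δ = (-0.205, -0.019).
Then the next iterate is (p, q)₁ = (-2.205, 0.481).

(-2.205, 0.481)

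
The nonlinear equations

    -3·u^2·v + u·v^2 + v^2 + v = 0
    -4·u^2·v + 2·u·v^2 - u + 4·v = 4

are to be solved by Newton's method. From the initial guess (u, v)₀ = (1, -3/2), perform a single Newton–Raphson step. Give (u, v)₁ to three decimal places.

At (1, -3/2): F = (7.500, -0.500).
Jacobian J = [[-6·u·v + v^2, -3·u^2 + 2·u·v + 2·v + 1], [-8·u·v + 2·v^2 - 1, -4·u^2 + 4·u·v + 4]].
At the point, J = [[11.250, -8.000], [15.500, -6.000]] (det J = 56.500).
Solving J·Δ = −F gives Δ = (0.867, 2.157).
Then the next iterate is (u, v)₁ = (1.867, 0.657).

(1.867, 0.657)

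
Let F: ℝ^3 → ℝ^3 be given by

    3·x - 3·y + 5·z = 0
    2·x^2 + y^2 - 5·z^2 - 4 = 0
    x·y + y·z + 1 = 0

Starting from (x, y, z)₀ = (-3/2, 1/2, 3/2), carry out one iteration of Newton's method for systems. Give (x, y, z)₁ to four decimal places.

At (-3/2, 1/2, 3/2): F = (1.5000, -10.5000, 1.0000).
Jacobian J = [[3, -3, 5], [4·x, 2·y, -10·z], [y, x + z, y]].
At the point, J = [[3.0000, -3.0000, 5.0000], [-6.0000, 1.0000, -15.0000], [0.5000, 0.0000, 0.5000]] (det J = 12.5000).
Solving J·Δ = −F gives Δ = (-2.0000, -1.5000, 0.0000).
Then the next iterate is (x, y, z)₁ = (-3.5000, -1.0000, 1.5000).

(-3.5000, -1.0000, 1.5000)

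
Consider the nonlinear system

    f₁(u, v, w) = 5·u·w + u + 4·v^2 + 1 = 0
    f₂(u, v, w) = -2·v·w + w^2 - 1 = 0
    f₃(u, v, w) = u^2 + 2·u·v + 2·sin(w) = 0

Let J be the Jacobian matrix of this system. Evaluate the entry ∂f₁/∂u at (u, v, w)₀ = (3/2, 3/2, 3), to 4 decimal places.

∂f₁/∂u = 5·w + 1.
At (3/2, 3/2, 3) this is 16.0000.

16.0000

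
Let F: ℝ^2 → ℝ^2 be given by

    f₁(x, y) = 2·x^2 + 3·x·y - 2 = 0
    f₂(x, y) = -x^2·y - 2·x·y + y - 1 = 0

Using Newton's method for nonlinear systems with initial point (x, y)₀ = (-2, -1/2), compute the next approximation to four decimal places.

At (-2, -1/2): F = (9.0000, -1.5000).
Jacobian J = [[4·x + 3·y, 3·x], [-2·x·y - 2·y, -x^2 - 2·x + 1]].
At the point, J = [[-9.5000, -6.0000], [-1.0000, 1.0000]] (det J = -15.5000).
Solving J·Δ = −F gives Δ = (0.0000, 1.5000).
Then the next iterate is (x, y)₁ = (-2.0000, 1.0000).

(-2.0000, 1.0000)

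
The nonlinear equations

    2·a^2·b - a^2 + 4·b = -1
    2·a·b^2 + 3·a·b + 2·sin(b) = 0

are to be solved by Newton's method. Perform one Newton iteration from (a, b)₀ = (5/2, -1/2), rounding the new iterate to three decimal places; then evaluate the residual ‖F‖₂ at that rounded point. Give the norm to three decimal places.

3.390

At (5/2, -1/2): F = (-13.500, -3.45885).
Jacobian J = [[4·a·b - 2·a, 2·a^2 + 4], [2·b^2 + 3·b, 4·a·b + 3·a + 2·cos(b)]].
At the point, J = [[-10.000, 16.500], [-1.000, 4.25517]] (det J = -26.05165).
Solving J·Δ = −F gives Δ = (-0.014, 0.809).
Then the next iterate is (a, b)₁ = (2.486, 0.309).
Re-evaluating at (2.486, 0.309): F = (-0.12483, 3.38747), so ‖F‖₂ = 3.390.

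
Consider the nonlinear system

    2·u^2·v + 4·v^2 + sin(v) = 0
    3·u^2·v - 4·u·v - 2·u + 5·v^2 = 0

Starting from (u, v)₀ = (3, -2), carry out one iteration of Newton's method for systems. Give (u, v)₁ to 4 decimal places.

At (3, -2): F = (-20.909297, -16.0000).
Jacobian J = [[4·u·v, 2·u^2 + 8·v + cos(v)], [6·u·v - 4·v - 2, 3·u^2 - 4·u + 10·v]].
At the point, J = [[-24.0000, 1.583853], [-30.0000, -5.0000]] (det J = 167.515595).
Solving J·Δ = −F gives Δ = (-0.7754, 1.4523).
Then the next iterate is (u, v)₁ = (2.2246, -0.5477).

(2.2246, -0.5477)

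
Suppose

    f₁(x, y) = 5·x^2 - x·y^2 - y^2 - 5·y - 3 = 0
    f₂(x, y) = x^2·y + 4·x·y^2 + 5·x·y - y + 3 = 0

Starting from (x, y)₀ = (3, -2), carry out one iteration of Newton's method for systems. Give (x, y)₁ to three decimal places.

At (3, -2): F = (36.000, 5.000).
Jacobian J = [[10·x - y^2, -2·x·y - 2·y - 5], [2·x·y + 4·y^2 + 5·y, x^2 + 8·x·y + 5·x - 1]].
At the point, J = [[26.000, 11.000], [-6.000, -25.000]] (det J = -584.000).
Solving J·Δ = −F gives Δ = (-1.635, 0.592).
Then the next iterate is (x, y)₁ = (1.365, -1.408).

(1.365, -1.408)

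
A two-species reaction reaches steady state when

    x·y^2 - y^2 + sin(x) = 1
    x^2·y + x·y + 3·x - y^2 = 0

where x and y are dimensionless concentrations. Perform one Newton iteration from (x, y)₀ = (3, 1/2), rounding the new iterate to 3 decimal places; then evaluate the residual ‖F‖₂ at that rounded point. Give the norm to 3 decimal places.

At (3, 1/2): F = (-0.35888, 14.750).
Jacobian J = [[y^2 + cos(x), 2·x·y - 2·y], [2·x·y + y + 3, x^2 + x - 2·y]].
At the point, J = [[-0.73999, 2.000], [6.500, 11.000]] (det J = -21.13992).
Solving J·Δ = −F gives Δ = (-1.582, -0.406).
Then the next iterate is (x, y)₁ = (1.418, 0.094).
Re-evaluating at (1.418, 0.094): F = (-0.00796, 4.56746), so ‖F‖₂ = 4.567.

4.567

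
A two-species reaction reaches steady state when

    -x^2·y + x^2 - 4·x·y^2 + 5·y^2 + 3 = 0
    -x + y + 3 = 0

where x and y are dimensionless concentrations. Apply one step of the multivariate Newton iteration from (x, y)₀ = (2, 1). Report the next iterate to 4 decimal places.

(3.4286, 0.4286)

At (2, 1): F = (0.0000, 2.0000).
Jacobian J = [[-2·x·y + 2·x - 4·y^2, -x^2 - 8·x·y + 10·y], [-1, 1]].
At the point, J = [[-4.0000, -10.0000], [-1.0000, 1.0000]] (det J = -14.0000).
Solving J·Δ = −F gives Δ = (1.4286, -0.5714).
Then the next iterate is (x, y)₁ = (3.4286, 0.4286).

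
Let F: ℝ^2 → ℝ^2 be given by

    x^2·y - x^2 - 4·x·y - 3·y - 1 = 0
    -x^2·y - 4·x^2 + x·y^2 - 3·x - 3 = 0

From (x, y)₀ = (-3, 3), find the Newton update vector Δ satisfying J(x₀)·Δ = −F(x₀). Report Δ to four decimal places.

(1.5000, -0.4444)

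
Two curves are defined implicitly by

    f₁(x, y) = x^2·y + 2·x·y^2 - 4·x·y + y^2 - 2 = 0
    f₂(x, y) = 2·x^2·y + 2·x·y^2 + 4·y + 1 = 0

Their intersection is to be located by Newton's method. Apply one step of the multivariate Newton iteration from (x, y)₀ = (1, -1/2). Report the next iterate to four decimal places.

(-1.6667, -1.1250)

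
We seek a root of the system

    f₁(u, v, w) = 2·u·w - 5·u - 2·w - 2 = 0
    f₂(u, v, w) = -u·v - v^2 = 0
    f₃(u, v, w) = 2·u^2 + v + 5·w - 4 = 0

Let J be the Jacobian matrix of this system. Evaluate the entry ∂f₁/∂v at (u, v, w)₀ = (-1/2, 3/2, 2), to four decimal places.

0.0000

∂f₁/∂v = 0.
At (-1/2, 3/2, 2) this is 0.0000.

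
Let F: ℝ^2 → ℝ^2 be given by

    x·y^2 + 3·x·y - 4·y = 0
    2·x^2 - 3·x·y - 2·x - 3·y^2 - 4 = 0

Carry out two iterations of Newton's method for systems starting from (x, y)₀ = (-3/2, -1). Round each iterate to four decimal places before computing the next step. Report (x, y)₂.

At (-3/2, -1): F = (7.0000, -4.0000).
Jacobian J = [[y^2 + 3·y, 2·x·y + 3·x - 4], [4·x - 3·y - 2, -3·x - 6·y]].
At the point, J = [[-2.0000, -5.5000], [-5.0000, 10.5000]] (det J = -48.5000).
Solving J·Δ = −F gives Δ = (1.0619, 0.8866).
Then the next iterate is (x, y)₁ = (-0.4381, -0.1134).
Round to (-0.4381, -0.1134) and repeat: F = (0.597008, -2.927557), J = [[-0.327340, -5.214939], [-3.4122, 1.9947]].
Δ = (-0.7630, 0.1624), so (x, y)₂ = (-1.2011, 0.0490).

(-1.2011, 0.0490)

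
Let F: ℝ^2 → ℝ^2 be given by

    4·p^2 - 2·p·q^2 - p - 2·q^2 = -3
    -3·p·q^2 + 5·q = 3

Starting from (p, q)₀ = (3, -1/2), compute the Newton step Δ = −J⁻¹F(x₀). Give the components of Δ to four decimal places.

At (3, -1/2): F = (34.0000, -7.7500).
Jacobian J = [[8·p - 2·q^2 - 1, -4·p·q - 4·q], [-3·q^2, -6·p·q + 5]].
At the point, J = [[22.5000, 8.0000], [-0.7500, 14.0000]] (det J = 321.0000).
Solving J·Δ = −F gives Δ = (-1.6760, 0.4638).

(-1.6760, 0.4638)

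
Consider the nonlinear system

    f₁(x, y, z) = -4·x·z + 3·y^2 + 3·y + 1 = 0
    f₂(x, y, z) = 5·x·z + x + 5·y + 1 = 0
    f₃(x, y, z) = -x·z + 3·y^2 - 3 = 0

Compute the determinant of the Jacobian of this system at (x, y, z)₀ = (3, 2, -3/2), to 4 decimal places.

-99.0000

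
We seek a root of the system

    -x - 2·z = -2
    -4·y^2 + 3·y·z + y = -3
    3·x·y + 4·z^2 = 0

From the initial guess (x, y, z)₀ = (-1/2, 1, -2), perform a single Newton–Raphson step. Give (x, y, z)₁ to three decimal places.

At (-1/2, 1, -2): F = (6.500, -6.000, 14.500).
Jacobian J = [[-1, 0, -2], [0, -8·y + 3·z + 1, 3·y], [3·y, 3·x, 8·z]].
At the point, J = [[-1.000, 0.000, -2.000], [0.000, -13.000, 3.000], [3.000, -1.500, -16.000]] (det J = -290.500).
Solving J·Δ = −F gives Δ = (3.395, -0.103, 1.552).
Then the next iterate is (x, y, z)₁ = (2.895, 0.897, -0.448).

(2.895, 0.897, -0.448)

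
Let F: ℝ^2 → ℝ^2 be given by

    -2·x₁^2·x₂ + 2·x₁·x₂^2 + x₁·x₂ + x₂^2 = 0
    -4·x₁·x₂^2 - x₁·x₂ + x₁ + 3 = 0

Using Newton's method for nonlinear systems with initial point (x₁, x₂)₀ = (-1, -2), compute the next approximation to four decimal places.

(0.0698, -1.8605)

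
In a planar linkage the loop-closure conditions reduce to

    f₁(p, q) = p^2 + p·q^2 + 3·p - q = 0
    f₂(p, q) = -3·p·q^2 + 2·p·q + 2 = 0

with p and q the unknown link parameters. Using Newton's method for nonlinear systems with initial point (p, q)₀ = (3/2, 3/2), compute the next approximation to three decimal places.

(0.440, 1.533)

At (3/2, 3/2): F = (8.625, -3.625).
Jacobian J = [[2·p + q^2 + 3, 2·p·q - 1], [-3·q^2 + 2·q, -6·p·q + 2·p]].
At the point, J = [[8.250, 3.500], [-3.750, -10.500]] (det J = -73.500).
Solving J·Δ = −F gives Δ = (-1.060, 0.033).
Then the next iterate is (p, q)₁ = (0.440, 1.533).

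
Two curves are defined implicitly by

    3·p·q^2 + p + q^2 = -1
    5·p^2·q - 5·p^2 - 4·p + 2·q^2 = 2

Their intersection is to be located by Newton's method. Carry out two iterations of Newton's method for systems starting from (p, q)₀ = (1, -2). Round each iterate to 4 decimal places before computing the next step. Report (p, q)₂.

At (1, -2): F = (18.0000, -13.0000).
Jacobian J = [[3·q^2 + 1, 6·p·q + 2·q], [10·p·q - 10·p - 4, 5·p^2 + 4·q]].
At the point, J = [[13.0000, -16.0000], [-34.0000, -3.0000]] (det J = -583.0000).
Solving J·Δ = −F gives Δ = (-0.4494, 0.7599).
Then the next iterate is (p, q)₁ = (0.5506, -1.2401).
Round to (0.5506, -1.2401) and repeat: F = (5.628665, -4.522252), J = [[5.613544, -6.576994], [-16.333991, -3.444598]].
Δ = (-0.3876, 0.5250), so (p, q)₂ = (0.1630, -0.7151).

(0.1630, -0.7151)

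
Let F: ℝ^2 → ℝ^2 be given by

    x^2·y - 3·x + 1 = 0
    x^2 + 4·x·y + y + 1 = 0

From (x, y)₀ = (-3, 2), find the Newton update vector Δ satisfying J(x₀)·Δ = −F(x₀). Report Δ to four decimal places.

(1.3605, -0.8435)

At (-3, 2): F = (28.0000, -12.0000).
Jacobian J = [[2·x·y - 3, x^2], [2·x + 4·y, 4·x + 1]].
At the point, J = [[-15.0000, 9.0000], [2.0000, -11.0000]] (det J = 147.0000).
Solving J·Δ = −F gives Δ = (1.3605, -0.8435).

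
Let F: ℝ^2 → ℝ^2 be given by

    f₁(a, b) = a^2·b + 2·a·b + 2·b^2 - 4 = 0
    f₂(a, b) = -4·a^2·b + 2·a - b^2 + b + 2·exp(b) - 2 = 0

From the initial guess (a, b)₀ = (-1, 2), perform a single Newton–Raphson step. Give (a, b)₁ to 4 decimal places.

At (-1, 2): F = (2.0000, 0.778112).
Jacobian J = [[2·a·b + 2·b, a^2 + 2·a + 4·b], [-8·a·b + 2, -4·a^2 - 2·b + 2·exp(b) + 1]].
At the point, J = [[0.0000, 7.0000], [18.0000, 7.778112]] (det J = -126.0000).
Solving J·Δ = −F gives Δ = (0.0802, -0.2857).
Then the next iterate is (a, b)₁ = (-0.9198, 1.7143).

(-0.9198, 1.7143)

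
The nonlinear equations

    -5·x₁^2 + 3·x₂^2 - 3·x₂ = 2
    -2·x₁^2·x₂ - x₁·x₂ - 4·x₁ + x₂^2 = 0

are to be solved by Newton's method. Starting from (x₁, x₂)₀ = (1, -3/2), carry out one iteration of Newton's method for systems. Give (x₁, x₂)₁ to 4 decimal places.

(0.9265, -1.0846)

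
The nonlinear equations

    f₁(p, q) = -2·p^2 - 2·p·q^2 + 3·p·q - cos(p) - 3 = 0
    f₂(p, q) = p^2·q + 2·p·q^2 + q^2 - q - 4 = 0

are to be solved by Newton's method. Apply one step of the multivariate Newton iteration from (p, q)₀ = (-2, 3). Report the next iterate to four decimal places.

(1.5882, 2.9686)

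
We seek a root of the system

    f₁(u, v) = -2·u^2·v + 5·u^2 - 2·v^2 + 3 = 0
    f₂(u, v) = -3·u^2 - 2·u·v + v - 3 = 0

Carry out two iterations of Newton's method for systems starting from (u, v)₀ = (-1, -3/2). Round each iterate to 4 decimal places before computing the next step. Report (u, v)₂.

At (-1, -3/2): F = (6.5000, -10.5000).
Jacobian J = [[-4·u·v + 10·u, -2·u^2 - 4·v], [-6·u - 2·v, -2·u + 1]].
At the point, J = [[-16.0000, 4.0000], [9.0000, 3.0000]] (det J = -84.0000).
Solving J·Δ = −F gives Δ = (0.7321, 1.3036).
Then the next iterate is (u, v)₁ = (-0.2679, -0.1964).
Round to (-0.2679, -0.1964) and repeat: F = (3.309898, -3.516942), J = [[-2.889462, 0.642059], [2.0002, 1.5358]].
Δ = (1.2830, 0.6190), so (u, v)₂ = (1.0151, 0.4226).

(1.0151, 0.4226)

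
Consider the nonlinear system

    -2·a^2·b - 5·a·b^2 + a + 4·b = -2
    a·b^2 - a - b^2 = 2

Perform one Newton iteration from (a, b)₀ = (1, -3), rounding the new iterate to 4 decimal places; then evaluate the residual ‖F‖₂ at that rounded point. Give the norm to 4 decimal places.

6.2819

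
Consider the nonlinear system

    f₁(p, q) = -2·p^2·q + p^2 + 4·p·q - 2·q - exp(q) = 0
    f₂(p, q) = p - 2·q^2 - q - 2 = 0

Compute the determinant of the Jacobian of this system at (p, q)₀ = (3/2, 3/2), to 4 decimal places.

J = [[-4·p·q + 2·p + 4·q, -2·p^2 + 4·p - exp(q) - 2], [1, -4·q - 1]].
At the point, J = [[0.0000, -4.981689], [1.0000, -7.0000]].
det J = 4.9817.

4.9817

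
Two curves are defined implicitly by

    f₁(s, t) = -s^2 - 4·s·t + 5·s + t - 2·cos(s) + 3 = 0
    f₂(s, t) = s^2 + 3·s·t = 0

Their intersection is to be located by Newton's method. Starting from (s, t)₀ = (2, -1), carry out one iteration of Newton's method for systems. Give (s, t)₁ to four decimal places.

At (2, -1): F = (16.832294, -2.0000).
Jacobian J = [[-2·s - 4·t + 2·sin(s) + 5, -4·s + 1], [2·s + 3·t, 3·s]].
At the point, J = [[6.818595, -7.0000], [1.0000, 6.0000]] (det J = 47.911569).
Solving J·Δ = −F gives Δ = (-1.8157, 0.6360).
Then the next iterate is (s, t)₁ = (0.1843, -0.3640).

(0.1843, -0.3640)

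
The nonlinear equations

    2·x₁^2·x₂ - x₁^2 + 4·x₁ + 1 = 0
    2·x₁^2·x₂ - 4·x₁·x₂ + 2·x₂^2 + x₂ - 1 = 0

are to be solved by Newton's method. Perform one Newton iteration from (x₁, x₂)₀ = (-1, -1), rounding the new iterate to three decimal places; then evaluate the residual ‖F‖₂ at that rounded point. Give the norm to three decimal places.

2.284

At (-1, -1): F = (-6.000, -6.000).
Jacobian J = [[4·x₁·x₂ - 2·x₁ + 4, 2·x₁^2], [4·x₁·x₂ - 4·x₂, 2·x₁^2 - 4·x₁ + 4·x₂ + 1]].
At the point, J = [[10.000, 2.000], [8.000, 3.000]] (det J = 14.000).
Solving J·Δ = −F gives Δ = (0.429, 0.857).
Then the next iterate is (x₁, x₂)₁ = (-0.571, -0.143).
Re-evaluating at (-0.571, -0.143): F = (-1.70329, -1.52196), so ‖F‖₂ = 2.284.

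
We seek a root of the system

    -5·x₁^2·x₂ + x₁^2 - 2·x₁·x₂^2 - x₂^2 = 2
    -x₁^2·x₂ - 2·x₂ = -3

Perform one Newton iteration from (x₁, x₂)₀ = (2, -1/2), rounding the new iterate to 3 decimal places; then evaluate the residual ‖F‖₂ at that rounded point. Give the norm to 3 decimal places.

19.425

At (2, -1/2): F = (10.750, 6.000).
Jacobian J = [[-10·x₁·x₂ + 2·x₁ - 2·x₂^2, -5·x₁^2 - 4·x₁·x₂ - 2·x₂], [-2·x₁·x₂, -x₁^2 - 2]].
At the point, J = [[13.500, -15.000], [2.000, -6.000]] (det J = -51.000).
Solving J·Δ = −F gives Δ = (0.500, 1.167).
Then the next iterate is (x₁, x₂)₁ = (2.500, 0.667).
Re-evaluating at (2.500, 0.667): F = (-19.26308, -2.50275), so ‖F‖₂ = 19.425.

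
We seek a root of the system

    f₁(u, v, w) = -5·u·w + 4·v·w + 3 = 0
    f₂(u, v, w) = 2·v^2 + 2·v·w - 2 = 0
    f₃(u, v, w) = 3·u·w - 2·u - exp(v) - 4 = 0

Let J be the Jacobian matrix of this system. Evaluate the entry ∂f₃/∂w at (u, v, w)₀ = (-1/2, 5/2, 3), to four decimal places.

-1.5000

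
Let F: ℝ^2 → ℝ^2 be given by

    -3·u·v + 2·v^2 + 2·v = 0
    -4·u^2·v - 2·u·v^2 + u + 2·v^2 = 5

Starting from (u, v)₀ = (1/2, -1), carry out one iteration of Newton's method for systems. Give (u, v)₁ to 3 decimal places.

(9.333, 7.000)

At (1/2, -1): F = (1.500, -2.500).
Jacobian J = [[-3·v, -3·u + 4·v + 2], [-8·u·v - 2·v^2 + 1, -4·u^2 - 4·u·v + 4·v]].
At the point, J = [[3.000, -3.500], [3.000, -3.000]] (det J = 1.500).
Solving J·Δ = −F gives Δ = (8.833, 8.000).
Then the next iterate is (u, v)₁ = (9.333, 7.000).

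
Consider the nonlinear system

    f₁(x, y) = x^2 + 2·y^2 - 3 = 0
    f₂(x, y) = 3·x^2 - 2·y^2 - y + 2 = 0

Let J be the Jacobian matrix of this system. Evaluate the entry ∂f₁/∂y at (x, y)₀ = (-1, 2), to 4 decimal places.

8.0000

∂f₁/∂y = 4·y.
At (-1, 2) this is 8.0000.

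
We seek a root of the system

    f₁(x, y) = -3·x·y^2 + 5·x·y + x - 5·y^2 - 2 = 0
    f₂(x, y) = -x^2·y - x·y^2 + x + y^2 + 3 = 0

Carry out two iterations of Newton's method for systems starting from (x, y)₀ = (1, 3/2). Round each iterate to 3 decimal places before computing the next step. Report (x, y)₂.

(2.119, 0.944)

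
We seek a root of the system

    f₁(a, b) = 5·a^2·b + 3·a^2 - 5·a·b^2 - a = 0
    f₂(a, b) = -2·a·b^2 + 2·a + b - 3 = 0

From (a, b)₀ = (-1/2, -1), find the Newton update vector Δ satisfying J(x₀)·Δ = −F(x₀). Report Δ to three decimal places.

(4.375, -4.000)

At (-1/2, -1): F = (2.500, -4.000).
Jacobian J = [[10·a·b + 6·a - 5·b^2 - 1, 5·a^2 - 10·a·b], [-2·b^2 + 2, -4·a·b + 1]].
At the point, J = [[-4.000, -3.750], [0.000, -1.000]] (det J = 4.000).
Solving J·Δ = −F gives Δ = (4.375, -4.000).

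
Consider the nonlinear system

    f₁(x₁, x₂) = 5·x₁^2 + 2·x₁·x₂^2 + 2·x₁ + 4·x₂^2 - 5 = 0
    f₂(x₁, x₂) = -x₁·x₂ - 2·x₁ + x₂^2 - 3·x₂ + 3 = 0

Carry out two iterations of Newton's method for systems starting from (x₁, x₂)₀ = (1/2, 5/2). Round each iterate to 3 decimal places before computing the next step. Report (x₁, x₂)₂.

(0.180, 1.125)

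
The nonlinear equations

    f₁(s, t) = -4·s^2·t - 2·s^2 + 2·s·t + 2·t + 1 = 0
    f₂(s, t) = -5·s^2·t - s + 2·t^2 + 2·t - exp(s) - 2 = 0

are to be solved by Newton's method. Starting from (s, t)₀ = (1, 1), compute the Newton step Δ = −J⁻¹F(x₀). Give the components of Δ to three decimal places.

(-0.100, 5.346)

At (1, 1): F = (-1.000, -6.71828).
Jacobian J = [[-8·s·t - 4·s + 2·t, -4·s^2 + 2·s + 2], [-10·s·t - exp(s) - 1, -5·s^2 + 4·t + 2]].
At the point, J = [[-10.000, 0.000], [-13.71828, 1.000]] (det J = -10.000).
Solving J·Δ = −F gives Δ = (-0.100, 5.346).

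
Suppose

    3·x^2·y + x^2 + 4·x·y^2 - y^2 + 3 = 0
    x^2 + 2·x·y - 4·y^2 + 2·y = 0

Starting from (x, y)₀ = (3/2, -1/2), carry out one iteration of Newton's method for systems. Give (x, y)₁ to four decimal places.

(5.2891, -1.2031)

At (3/2, -1/2): F = (3.1250, -1.2500).
Jacobian J = [[6·x·y + 2·x + 4·y^2, 3·x^2 + 8·x·y - 2·y], [2·x + 2·y, 2·x - 8·y + 2]].
At the point, J = [[-0.5000, 1.7500], [2.0000, 9.0000]] (det J = -8.0000).
Solving J·Δ = −F gives Δ = (3.7891, -0.7031).
Then the next iterate is (x, y)₁ = (5.2891, -1.2031).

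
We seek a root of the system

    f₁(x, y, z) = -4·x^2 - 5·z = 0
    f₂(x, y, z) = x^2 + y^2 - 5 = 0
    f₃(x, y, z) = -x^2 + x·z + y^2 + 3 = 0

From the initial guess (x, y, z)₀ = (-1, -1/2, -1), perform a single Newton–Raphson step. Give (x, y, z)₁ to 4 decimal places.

At (-1, -1/2, -1): F = (1.0000, -3.7500, 3.2500).
Jacobian J = [[-8·x, 0, -5], [2·x, 2·y, 0], [-2·x + z, 2·y, x]].
At the point, J = [[8.0000, 0.0000, -5.0000], [-2.0000, -1.0000, 0.0000], [1.0000, -1.0000, -1.0000]] (det J = -7.0000).
Solving J·Δ = −F gives Δ = (-4.8571, 5.9643, -7.5714).
Then the next iterate is (x, y, z)₁ = (-5.8571, 5.4643, -8.5714).

(-5.8571, 5.4643, -8.5714)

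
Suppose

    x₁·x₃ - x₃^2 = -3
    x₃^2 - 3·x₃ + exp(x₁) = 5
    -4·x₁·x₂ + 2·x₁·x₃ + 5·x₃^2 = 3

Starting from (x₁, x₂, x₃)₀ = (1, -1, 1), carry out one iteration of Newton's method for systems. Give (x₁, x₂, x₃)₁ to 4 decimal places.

At (1, -1, 1): F = (3.0000, -4.281718, 8.0000).
Jacobian J = [[x₃, 0, x₁ - 2·x₃], [exp(x₁), 0, 2·x₃ - 3], [-4·x₂ + 2·x₃, -4·x₁, 2·x₁ + 10·x₃]].
At the point, J = [[1.0000, 0.0000, -1.0000], [2.718282, 0.0000, -1.0000], [6.0000, -4.0000, 12.0000]] (det J = 6.873127).
Solving J·Δ = −F gives Δ = (4.2378, 30.0701, 7.2378).
Then the next iterate is (x₁, x₂, x₃)₁ = (5.2378, 29.0701, 8.2378).

(5.2378, 29.0701, 8.2378)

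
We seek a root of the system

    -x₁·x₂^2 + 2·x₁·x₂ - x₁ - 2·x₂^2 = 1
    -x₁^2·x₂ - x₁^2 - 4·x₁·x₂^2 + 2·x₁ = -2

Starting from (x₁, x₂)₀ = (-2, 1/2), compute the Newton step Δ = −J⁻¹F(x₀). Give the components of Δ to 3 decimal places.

(1.037, -0.315)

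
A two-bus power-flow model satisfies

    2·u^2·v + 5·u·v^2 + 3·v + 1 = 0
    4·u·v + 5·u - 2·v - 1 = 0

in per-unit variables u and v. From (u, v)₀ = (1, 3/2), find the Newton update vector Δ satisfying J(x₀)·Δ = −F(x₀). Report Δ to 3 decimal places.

At (1, 3/2): F = (19.750, 7.000).
Jacobian J = [[4·u·v + 5·v^2, 2·u^2 + 10·u·v + 3], [4·v + 5, 4·u - 2]].
At the point, J = [[17.250, 20.000], [11.000, 2.000]] (det J = -185.500).
Solving J·Δ = −F gives Δ = (-0.542, -0.520).

(-0.542, -0.520)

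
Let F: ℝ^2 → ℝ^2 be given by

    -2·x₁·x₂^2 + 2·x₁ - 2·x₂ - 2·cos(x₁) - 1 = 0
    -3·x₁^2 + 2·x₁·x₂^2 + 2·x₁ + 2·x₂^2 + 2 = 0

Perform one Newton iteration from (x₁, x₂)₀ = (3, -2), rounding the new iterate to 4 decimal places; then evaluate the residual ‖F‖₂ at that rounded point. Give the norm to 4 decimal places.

4.0502

At (3, -2): F = (-13.020015, 13.0000).
Jacobian J = [[-2·x₂^2 + 2·sin(x₁) + 2, -4·x₁·x₂ - 2], [-6·x₁ + 2·x₂^2 + 2, 4·x₁·x₂ + 4·x₂]].
At the point, J = [[-5.717760, 22.0000], [-8.0000, -32.0000]] (det J = 358.968319).
Solving J·Δ = −F gives Δ = (-0.3639, 0.4972).
Then the next iterate is (x₁, x₂)₁ = (2.6361, -1.5028).
Re-evaluating at (2.6361, -1.5028): F = (-2.879106, 2.848724), so ‖F‖₂ = 4.0502.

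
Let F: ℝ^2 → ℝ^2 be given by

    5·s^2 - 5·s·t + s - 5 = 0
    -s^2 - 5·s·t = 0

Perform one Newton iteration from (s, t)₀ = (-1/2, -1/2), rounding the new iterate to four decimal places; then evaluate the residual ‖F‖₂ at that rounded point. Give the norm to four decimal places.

11.8551

At (-1/2, -1/2): F = (-5.5000, -1.5000).
Jacobian J = [[10·s - 5·t + 1, -5·s], [-2·s - 5·t, -5·s]].
At the point, J = [[-1.5000, 2.5000], [3.5000, 2.5000]] (det J = -12.5000).
Solving J·Δ = −F gives Δ = (-0.8000, 1.7200).
Then the next iterate is (s, t)₁ = (-1.3000, 1.2200).
Re-evaluating at (-1.3000, 1.2200): F = (10.0800, 6.2400), so ‖F‖₂ = 11.8551.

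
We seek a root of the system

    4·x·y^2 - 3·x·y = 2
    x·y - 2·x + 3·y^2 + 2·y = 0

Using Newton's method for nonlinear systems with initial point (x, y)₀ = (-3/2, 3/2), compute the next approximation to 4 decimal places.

(-3.1285, 0.3090)

At (-3/2, 3/2): F = (-8.7500, 10.5000).
Jacobian J = [[4·y^2 - 3·y, 8·x·y - 3·x], [y - 2, x + 6·y + 2]].
At the point, J = [[4.5000, -13.5000], [-0.5000, 9.5000]] (det J = 36.0000).
Solving J·Δ = −F gives Δ = (-1.6285, -1.1910).
Then the next iterate is (x, y)₁ = (-3.1285, 0.3090).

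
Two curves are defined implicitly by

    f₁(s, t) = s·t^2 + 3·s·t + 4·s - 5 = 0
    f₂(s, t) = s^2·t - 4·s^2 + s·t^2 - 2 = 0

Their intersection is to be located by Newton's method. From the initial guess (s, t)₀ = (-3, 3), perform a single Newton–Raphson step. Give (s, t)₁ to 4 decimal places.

(-1.1304, 1.8937)

At (-3, 3): F = (-71.0000, -38.0000).
Jacobian J = [[t^2 + 3·t + 4, 2·s·t + 3·s], [2·s·t - 8·s + t^2, s^2 + 2·s·t]].
At the point, J = [[22.0000, -27.0000], [15.0000, -9.0000]] (det J = 207.0000).
Solving J·Δ = −F gives Δ = (1.8696, -1.1063).
Then the next iterate is (s, t)₁ = (-1.1304, 1.8937).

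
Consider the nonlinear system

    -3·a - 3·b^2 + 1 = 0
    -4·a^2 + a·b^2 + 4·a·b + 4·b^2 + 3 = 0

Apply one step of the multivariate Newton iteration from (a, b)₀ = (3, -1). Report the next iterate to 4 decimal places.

(1.5119, 0.0893)

At (3, -1): F = (-11.0000, -38.0000).
Jacobian J = [[-3, -6·b], [-8·a + b^2 + 4·b, 2·a·b + 4·a + 8·b]].
At the point, J = [[-3.0000, 6.0000], [-27.0000, -2.0000]] (det J = 168.0000).
Solving J·Δ = −F gives Δ = (-1.4881, 1.0893).
Then the next iterate is (a, b)₁ = (1.5119, 0.0893).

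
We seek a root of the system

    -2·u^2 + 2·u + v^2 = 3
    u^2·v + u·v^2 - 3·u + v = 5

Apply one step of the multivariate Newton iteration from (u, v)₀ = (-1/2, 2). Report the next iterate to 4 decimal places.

At (-1/2, 2): F = (-0.5000, -3.0000).
Jacobian J = [[-4·u + 2, 2·v], [2·u·v + v^2 - 3, u^2 + 2·u·v + 1]].
At the point, J = [[4.0000, 4.0000], [-1.0000, -0.7500]] (det J = 1.0000).
Solving J·Δ = −F gives Δ = (-12.3750, 12.5000).
Then the next iterate is (u, v)₁ = (-12.8750, 14.5000).

(-12.8750, 14.5000)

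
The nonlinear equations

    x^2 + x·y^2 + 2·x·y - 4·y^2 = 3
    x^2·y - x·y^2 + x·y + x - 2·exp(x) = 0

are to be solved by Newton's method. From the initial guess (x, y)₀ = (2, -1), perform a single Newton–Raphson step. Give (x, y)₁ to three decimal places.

(1.383, -0.143)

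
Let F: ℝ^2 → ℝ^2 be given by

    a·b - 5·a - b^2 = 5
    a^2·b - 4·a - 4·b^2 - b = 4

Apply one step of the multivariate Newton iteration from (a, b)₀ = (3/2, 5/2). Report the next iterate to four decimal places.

At (3/2, 5/2): F = (-15.0000, -31.8750).
Jacobian J = [[b - 5, a - 2·b], [2·a·b - 4, a^2 - 8·b - 1]].
At the point, J = [[-2.5000, -3.5000], [3.5000, -18.7500]] (det J = 59.1250).
Solving J·Δ = −F gives Δ = (-2.8700, -2.2357).
Then the next iterate is (a, b)₁ = (-1.3700, 0.2643).

(-1.3700, 0.2643)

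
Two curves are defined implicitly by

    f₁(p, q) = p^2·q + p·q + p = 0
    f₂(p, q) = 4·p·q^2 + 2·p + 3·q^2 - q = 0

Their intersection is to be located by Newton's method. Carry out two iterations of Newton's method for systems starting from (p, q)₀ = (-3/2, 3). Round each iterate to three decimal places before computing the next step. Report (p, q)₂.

At (-3/2, 3): F = (0.750, -33.000).
Jacobian J = [[2·p·q + q + 1, p^2 + p], [4·q^2 + 2, 8·p·q + 6·q - 1]].
At the point, J = [[-5.000, 0.750], [38.000, -19.000]] (det J = 66.500).
Solving J·Δ = −F gives Δ = (-0.158, -2.053).
Then the next iterate is (p, q)₁ = (-1.658, 0.947).
Round to (-1.658, 0.947) and repeat: F = (-0.62486, -7.52021), J = [[-1.19325, 1.09096], [5.58724, -7.87901]].
Δ = (-3.971, -3.770), so (p, q)₂ = (-5.629, -2.823).

(-5.629, -2.823)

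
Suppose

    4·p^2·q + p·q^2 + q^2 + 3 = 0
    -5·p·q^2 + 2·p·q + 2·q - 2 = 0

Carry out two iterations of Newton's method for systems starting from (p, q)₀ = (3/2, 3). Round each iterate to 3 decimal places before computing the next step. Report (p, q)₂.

(2.346, -2.663)

At (3/2, 3): F = (52.500, -54.500).
Jacobian J = [[8·p·q + q^2, 4·p^2 + 2·p·q + 2·q], [-5·q^2 + 2·q, -10·p·q + 2·p + 2]].
At the point, J = [[45.000, 24.000], [-39.000, -40.000]] (det J = -864.000).
Solving J·Δ = −F gives Δ = (-0.917, -0.469).
Then the next iterate is (p, q)₁ = (0.583, 2.531).
Round to (0.583, 2.531) and repeat: F = (16.58167, -12.66023), J = [[18.21054, 9.37270], [-26.96781, -11.58973]].
Δ = (1.763, -5.194), so (p, q)₂ = (2.346, -2.663).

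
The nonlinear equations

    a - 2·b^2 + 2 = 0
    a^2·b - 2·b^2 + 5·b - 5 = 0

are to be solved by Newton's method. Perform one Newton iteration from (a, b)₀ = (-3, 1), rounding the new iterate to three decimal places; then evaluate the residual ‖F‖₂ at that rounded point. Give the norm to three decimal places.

At (-3, 1): F = (-3.000, 7.000).
Jacobian J = [[1, -4·b], [2·a·b, a^2 - 4·b + 5]].
At the point, J = [[1.000, -4.000], [-6.000, 10.000]] (det J = -14.000).
Solving J·Δ = −F gives Δ = (-0.143, -0.786).
Then the next iterate is (a, b)₁ = (-3.143, 0.214).
Re-evaluating at (-3.143, 0.214): F = (-1.23459, -1.90760), so ‖F‖₂ = 2.272.

2.272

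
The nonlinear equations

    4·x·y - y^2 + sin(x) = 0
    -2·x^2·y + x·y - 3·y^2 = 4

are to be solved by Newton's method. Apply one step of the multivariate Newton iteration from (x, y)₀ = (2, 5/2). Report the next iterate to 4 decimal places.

(0.6919, 1.7925)

At (2, 5/2): F = (14.659297, -37.7500).
Jacobian J = [[4·y + cos(x), 4·x - 2·y], [-4·x·y + y, -2·x^2 + x - 6·y]].
At the point, J = [[9.583853, 3.0000], [-17.5000, -21.0000]] (det J = -148.760916).
Solving J·Δ = −F gives Δ = (-1.3081, -0.7075).
Then the next iterate is (x, y)₁ = (0.6919, 1.7925).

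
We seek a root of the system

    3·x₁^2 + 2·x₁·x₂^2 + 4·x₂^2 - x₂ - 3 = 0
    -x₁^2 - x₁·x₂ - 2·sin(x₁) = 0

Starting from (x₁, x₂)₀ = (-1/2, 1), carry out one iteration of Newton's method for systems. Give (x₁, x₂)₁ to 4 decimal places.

(0.2455, 1.1991)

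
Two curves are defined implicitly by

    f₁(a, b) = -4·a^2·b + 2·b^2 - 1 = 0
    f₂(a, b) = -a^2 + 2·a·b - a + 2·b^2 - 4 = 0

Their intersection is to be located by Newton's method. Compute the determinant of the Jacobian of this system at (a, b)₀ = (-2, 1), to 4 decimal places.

60.0000

J = [[-8·a·b, -4·a^2 + 4·b], [-2·a + 2·b - 1, 2·a + 4·b]].
At the point, J = [[16.0000, -12.0000], [5.0000, 0.0000]].
det J = 60.0000.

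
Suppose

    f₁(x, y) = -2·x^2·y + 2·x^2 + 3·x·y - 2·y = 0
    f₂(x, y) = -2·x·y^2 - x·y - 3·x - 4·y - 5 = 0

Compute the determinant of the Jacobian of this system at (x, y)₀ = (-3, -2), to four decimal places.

J = [[-4·x·y + 4·x + 3·y, -2·x^2 + 3·x - 2], [-2·y^2 - y - 3, -4·x·y - x - 4]].
At the point, J = [[-42.0000, -29.0000], [-9.0000, -25.0000]].
det J = 789.0000.

789.0000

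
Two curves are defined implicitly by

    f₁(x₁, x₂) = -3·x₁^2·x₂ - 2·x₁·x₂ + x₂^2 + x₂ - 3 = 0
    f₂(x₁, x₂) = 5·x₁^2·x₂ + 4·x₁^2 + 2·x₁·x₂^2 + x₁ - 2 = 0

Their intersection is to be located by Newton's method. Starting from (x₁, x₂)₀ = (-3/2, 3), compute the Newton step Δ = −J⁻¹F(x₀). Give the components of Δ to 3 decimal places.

At (-3/2, 3): F = (-2.250, 12.250).
Jacobian J = [[-6·x₁·x₂ - 2·x₂, -3·x₁^2 - 2·x₁ + 2·x₂ + 1], [10·x₁·x₂ + 8·x₁ + 2·x₂^2 + 1, 5·x₁^2 + 4·x₁·x₂]].
At the point, J = [[21.000, 3.250], [-38.000, -6.750]] (det J = -18.250).
Solving J·Δ = −F gives Δ = (-1.349, 9.411).

(-1.349, 9.411)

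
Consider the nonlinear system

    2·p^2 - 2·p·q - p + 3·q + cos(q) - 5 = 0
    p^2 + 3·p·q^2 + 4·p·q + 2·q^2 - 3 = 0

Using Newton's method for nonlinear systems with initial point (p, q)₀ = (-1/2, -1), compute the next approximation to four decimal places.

(-2.3599, 0.1566)

At (-1/2, -1): F = (-7.459698, -0.2500).
Jacobian J = [[4·p - 2·q - 1, -2·p - sin(q) + 3], [2·p + 3·q^2 + 4·q, 6·p·q + 4·p + 4·q]].
At the point, J = [[-1.0000, 4.841471], [-2.0000, -3.0000]] (det J = 12.682942).
Solving J·Δ = −F gives Δ = (-1.8599, 1.1566).
Then the next iterate is (p, q)₁ = (-2.3599, 0.1566).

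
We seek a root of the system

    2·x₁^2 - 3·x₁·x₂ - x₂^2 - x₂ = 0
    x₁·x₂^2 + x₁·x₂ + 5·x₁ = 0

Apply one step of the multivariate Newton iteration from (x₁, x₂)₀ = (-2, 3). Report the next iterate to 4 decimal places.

At (-2, 3): F = (14.0000, -34.0000).
Jacobian J = [[4·x₁ - 3·x₂, -3·x₁ - 2·x₂ - 1], [x₂^2 + x₂ + 5, 2·x₁·x₂ + x₁]].
At the point, J = [[-17.0000, -1.0000], [17.0000, -14.0000]] (det J = 255.0000).
Solving J·Δ = −F gives Δ = (0.9020, -1.3333).
Then the next iterate is (x₁, x₂)₁ = (-1.0980, 1.6667).

(-1.0980, 1.6667)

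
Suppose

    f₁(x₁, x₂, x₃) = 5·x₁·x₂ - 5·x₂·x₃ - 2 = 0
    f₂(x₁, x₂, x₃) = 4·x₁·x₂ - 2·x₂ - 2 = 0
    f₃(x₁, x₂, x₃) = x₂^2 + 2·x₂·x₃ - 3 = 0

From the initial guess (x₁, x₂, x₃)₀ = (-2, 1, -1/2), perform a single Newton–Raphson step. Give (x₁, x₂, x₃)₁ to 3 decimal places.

(1.667, 1.267, 0.867)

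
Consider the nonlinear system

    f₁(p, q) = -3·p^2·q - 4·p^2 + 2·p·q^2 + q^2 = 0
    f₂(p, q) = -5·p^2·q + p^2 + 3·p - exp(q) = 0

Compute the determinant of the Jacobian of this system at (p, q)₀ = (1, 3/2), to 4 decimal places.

J = [[-6·p·q - 8·p + 2·q^2, -3·p^2 + 4·p·q + 2·q], [-10·p·q + 2·p + 3, -5·p^2 - exp(q)]].
At the point, J = [[-12.5000, 6.0000], [-10.0000, -9.481689]].
det J = 178.5211.

178.5211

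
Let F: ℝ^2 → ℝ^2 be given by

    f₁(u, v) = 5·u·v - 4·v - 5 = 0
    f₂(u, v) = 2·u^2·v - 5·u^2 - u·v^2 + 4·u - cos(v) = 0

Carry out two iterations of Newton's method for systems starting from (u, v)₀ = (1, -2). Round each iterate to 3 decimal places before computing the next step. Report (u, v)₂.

(0.270, -2.085)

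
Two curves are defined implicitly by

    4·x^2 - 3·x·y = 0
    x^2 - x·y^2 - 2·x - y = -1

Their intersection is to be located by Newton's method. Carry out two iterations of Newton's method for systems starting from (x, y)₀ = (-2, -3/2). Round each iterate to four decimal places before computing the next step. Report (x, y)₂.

At (-2, -3/2): F = (7.0000, 15.0000).
Jacobian J = [[8·x - 3·y, -3·x], [2·x - y^2 - 2, -2·x·y - 1]].
At the point, J = [[-11.5000, 6.0000], [-8.2500, -7.0000]] (det J = 130.0000).
Solving J·Δ = −F gives Δ = (1.0692, 0.8827).
Then the next iterate is (x, y)₁ = (-0.9308, -0.6173).
Round to (-0.9308, -0.6173) and repeat: F = (1.741806, 4.699979), J = [[-5.5945, 2.7924], [-4.242659, -2.149166]].
Δ = (0.7066, 0.7919), so (x, y)₂ = (-0.2242, 0.1746).

(-0.2242, 0.1746)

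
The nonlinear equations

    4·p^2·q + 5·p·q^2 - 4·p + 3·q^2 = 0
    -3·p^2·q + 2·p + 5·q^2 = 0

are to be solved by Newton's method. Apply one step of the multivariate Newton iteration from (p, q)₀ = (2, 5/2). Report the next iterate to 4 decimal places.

(1.6668, 1.3785)

At (2, 5/2): F = (113.2500, 5.2500).
Jacobian J = [[8·p·q + 5·q^2 - 4, 4·p^2 + 10·p·q + 6·q], [-6·p·q + 2, -3·p^2 + 10·q]].
At the point, J = [[67.2500, 81.0000], [-28.0000, 13.0000]] (det J = 3142.2500).
Solving J·Δ = −F gives Δ = (-0.3332, -1.1215).
Then the next iterate is (p, q)₁ = (1.6668, 1.3785).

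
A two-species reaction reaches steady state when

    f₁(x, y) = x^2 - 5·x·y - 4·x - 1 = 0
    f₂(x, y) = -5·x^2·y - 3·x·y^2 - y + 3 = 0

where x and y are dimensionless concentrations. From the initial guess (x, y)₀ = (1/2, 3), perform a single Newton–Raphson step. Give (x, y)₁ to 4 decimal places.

(-0.2404, 4.2308)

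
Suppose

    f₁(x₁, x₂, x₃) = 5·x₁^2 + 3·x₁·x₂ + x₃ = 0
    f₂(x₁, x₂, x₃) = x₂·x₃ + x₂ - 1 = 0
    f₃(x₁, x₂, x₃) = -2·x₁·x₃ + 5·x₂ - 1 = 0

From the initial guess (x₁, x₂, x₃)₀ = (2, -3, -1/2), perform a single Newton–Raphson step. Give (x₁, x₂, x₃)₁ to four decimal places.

(0.3454, -0.1566, -0.8594)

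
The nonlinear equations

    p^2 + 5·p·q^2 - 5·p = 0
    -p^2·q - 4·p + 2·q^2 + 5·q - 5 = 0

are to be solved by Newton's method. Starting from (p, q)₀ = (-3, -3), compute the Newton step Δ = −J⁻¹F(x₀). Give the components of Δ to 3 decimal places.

(1.082, 0.825)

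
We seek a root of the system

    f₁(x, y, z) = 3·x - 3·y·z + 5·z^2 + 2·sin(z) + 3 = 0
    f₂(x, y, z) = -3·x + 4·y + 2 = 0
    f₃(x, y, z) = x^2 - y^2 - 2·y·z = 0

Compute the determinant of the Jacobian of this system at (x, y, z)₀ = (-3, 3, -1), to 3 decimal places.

J = [[3, -3·z, -3·y + 10·z + 2·cos(z)], [-3, 4, 0], [2·x, -2·y - 2·z, -2·y]].
At the point, J = [[3.000, 3.000, -17.91940], [-3.000, 4.000, 0.000], [-6.000, -4.000, -6.000]].
det J = -771.098.

-771.098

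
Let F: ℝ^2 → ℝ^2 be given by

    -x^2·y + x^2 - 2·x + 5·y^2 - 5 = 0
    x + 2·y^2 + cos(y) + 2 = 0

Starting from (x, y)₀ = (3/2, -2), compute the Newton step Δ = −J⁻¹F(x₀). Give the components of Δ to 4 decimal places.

(4.1506, 2.1485)

At (3/2, -2): F = (18.7500, 11.083853).
Jacobian J = [[-2·x·y + 2·x - 2, -x^2 + 10·y], [1, 4·y - sin(y)]].
At the point, J = [[7.0000, -22.2500], [1.0000, -7.090703]] (det J = -27.384918).
Solving J·Δ = −F gives Δ = (4.1506, 2.1485).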